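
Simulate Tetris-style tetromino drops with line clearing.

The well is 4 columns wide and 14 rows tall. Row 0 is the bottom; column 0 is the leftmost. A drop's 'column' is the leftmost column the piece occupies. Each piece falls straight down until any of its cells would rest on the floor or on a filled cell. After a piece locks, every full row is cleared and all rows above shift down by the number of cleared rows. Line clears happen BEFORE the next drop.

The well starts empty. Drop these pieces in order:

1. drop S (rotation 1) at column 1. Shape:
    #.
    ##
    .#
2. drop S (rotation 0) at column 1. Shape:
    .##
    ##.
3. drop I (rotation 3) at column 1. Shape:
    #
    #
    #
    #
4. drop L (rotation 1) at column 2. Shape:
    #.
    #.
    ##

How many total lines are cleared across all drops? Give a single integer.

Drop 1: S rot1 at col 1 lands with bottom-row=0; cleared 0 line(s) (total 0); column heights now [0 3 2 0], max=3
Drop 2: S rot0 at col 1 lands with bottom-row=3; cleared 0 line(s) (total 0); column heights now [0 4 5 5], max=5
Drop 3: I rot3 at col 1 lands with bottom-row=4; cleared 0 line(s) (total 0); column heights now [0 8 5 5], max=8
Drop 4: L rot1 at col 2 lands with bottom-row=5; cleared 0 line(s) (total 0); column heights now [0 8 8 6], max=8

Answer: 0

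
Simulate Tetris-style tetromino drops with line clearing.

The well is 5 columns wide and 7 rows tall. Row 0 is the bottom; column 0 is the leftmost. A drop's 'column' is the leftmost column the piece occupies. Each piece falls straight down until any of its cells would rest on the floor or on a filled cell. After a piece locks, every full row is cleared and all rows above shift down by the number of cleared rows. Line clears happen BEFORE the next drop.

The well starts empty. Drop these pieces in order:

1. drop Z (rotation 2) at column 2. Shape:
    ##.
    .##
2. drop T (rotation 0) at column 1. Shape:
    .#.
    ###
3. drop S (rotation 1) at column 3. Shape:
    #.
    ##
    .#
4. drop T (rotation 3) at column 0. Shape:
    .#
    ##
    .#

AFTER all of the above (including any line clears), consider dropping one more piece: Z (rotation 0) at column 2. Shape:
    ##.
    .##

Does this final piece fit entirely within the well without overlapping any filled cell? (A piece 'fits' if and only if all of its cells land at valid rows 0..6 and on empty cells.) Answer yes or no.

Drop 1: Z rot2 at col 2 lands with bottom-row=0; cleared 0 line(s) (total 0); column heights now [0 0 2 2 1], max=2
Drop 2: T rot0 at col 1 lands with bottom-row=2; cleared 0 line(s) (total 0); column heights now [0 3 4 3 1], max=4
Drop 3: S rot1 at col 3 lands with bottom-row=2; cleared 0 line(s) (total 0); column heights now [0 3 4 5 4], max=5
Drop 4: T rot3 at col 0 lands with bottom-row=3; cleared 0 line(s) (total 0); column heights now [5 6 4 5 4], max=6
Test piece Z rot0 at col 2 (width 3): heights before test = [5 6 4 5 4]; fits = True

Answer: yes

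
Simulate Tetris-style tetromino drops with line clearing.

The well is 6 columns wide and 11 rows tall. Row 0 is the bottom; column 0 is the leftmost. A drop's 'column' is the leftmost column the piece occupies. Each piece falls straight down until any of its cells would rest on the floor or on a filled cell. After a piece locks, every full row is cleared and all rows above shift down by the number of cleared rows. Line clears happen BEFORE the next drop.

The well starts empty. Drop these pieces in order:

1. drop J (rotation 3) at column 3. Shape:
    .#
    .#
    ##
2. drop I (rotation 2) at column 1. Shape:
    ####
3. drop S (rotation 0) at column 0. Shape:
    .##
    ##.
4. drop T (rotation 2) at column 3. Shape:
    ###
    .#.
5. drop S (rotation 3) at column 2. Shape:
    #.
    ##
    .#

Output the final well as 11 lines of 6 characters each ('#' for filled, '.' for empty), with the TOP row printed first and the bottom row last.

Drop 1: J rot3 at col 3 lands with bottom-row=0; cleared 0 line(s) (total 0); column heights now [0 0 0 1 3 0], max=3
Drop 2: I rot2 at col 1 lands with bottom-row=3; cleared 0 line(s) (total 0); column heights now [0 4 4 4 4 0], max=4
Drop 3: S rot0 at col 0 lands with bottom-row=4; cleared 0 line(s) (total 0); column heights now [5 6 6 4 4 0], max=6
Drop 4: T rot2 at col 3 lands with bottom-row=4; cleared 0 line(s) (total 0); column heights now [5 6 6 6 6 6], max=6
Drop 5: S rot3 at col 2 lands with bottom-row=6; cleared 0 line(s) (total 0); column heights now [5 6 9 8 6 6], max=9

Answer: ......
......
..#...
..##..
...#..
.#####
##..#.
.####.
....#.
....#.
...##.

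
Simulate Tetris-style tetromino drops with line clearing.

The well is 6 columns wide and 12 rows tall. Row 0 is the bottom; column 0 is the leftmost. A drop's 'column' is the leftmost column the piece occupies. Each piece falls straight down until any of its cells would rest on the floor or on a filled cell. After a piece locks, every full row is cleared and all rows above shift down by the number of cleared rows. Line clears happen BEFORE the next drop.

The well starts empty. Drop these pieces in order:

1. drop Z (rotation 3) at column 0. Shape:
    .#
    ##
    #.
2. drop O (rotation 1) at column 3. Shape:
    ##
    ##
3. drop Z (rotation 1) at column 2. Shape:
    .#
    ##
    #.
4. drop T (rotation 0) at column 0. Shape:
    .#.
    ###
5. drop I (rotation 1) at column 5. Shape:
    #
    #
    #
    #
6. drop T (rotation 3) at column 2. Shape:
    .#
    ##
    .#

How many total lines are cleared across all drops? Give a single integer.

Answer: 1

Derivation:
Drop 1: Z rot3 at col 0 lands with bottom-row=0; cleared 0 line(s) (total 0); column heights now [2 3 0 0 0 0], max=3
Drop 2: O rot1 at col 3 lands with bottom-row=0; cleared 0 line(s) (total 0); column heights now [2 3 0 2 2 0], max=3
Drop 3: Z rot1 at col 2 lands with bottom-row=1; cleared 0 line(s) (total 0); column heights now [2 3 3 4 2 0], max=4
Drop 4: T rot0 at col 0 lands with bottom-row=3; cleared 0 line(s) (total 0); column heights now [4 5 4 4 2 0], max=5
Drop 5: I rot1 at col 5 lands with bottom-row=0; cleared 1 line(s) (total 1); column heights now [3 4 3 3 1 3], max=4
Drop 6: T rot3 at col 2 lands with bottom-row=3; cleared 0 line(s) (total 1); column heights now [3 4 5 6 1 3], max=6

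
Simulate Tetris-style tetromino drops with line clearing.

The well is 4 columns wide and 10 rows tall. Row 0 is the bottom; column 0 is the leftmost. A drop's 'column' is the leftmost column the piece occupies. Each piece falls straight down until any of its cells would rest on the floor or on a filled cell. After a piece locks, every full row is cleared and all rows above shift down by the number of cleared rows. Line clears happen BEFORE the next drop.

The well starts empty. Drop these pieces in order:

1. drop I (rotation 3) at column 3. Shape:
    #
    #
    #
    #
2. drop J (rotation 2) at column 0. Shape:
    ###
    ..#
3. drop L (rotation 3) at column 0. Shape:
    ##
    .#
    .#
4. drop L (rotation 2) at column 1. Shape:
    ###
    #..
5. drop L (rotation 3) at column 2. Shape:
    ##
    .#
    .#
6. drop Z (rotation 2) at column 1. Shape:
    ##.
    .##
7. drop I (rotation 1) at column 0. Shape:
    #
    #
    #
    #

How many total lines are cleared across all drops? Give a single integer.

Drop 1: I rot3 at col 3 lands with bottom-row=0; cleared 0 line(s) (total 0); column heights now [0 0 0 4], max=4
Drop 2: J rot2 at col 0 lands with bottom-row=0; cleared 1 line(s) (total 1); column heights now [0 0 1 3], max=3
Drop 3: L rot3 at col 0 lands with bottom-row=0; cleared 0 line(s) (total 1); column heights now [3 3 1 3], max=3
Drop 4: L rot2 at col 1 lands with bottom-row=3; cleared 0 line(s) (total 1); column heights now [3 5 5 5], max=5
Drop 5: L rot3 at col 2 lands with bottom-row=5; cleared 0 line(s) (total 1); column heights now [3 5 8 8], max=8
Drop 6: Z rot2 at col 1 lands with bottom-row=8; cleared 0 line(s) (total 1); column heights now [3 10 10 9], max=10
Drop 7: I rot1 at col 0 lands with bottom-row=3; cleared 1 line(s) (total 2); column heights now [6 9 9 8], max=9

Answer: 2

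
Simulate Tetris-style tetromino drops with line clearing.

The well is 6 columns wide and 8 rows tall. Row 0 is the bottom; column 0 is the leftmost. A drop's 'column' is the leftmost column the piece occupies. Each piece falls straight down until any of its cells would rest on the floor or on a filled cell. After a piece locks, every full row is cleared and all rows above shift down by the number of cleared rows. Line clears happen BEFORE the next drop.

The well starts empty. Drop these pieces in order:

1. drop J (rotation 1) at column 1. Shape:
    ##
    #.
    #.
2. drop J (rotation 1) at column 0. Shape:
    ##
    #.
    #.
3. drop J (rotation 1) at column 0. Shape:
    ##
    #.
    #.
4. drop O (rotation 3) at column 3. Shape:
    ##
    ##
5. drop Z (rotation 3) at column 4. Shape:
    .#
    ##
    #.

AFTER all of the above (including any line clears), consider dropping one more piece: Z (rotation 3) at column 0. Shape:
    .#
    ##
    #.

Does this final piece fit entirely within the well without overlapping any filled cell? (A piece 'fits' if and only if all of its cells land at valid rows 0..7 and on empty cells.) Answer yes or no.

Answer: no

Derivation:
Drop 1: J rot1 at col 1 lands with bottom-row=0; cleared 0 line(s) (total 0); column heights now [0 3 3 0 0 0], max=3
Drop 2: J rot1 at col 0 lands with bottom-row=1; cleared 0 line(s) (total 0); column heights now [4 4 3 0 0 0], max=4
Drop 3: J rot1 at col 0 lands with bottom-row=4; cleared 0 line(s) (total 0); column heights now [7 7 3 0 0 0], max=7
Drop 4: O rot3 at col 3 lands with bottom-row=0; cleared 0 line(s) (total 0); column heights now [7 7 3 2 2 0], max=7
Drop 5: Z rot3 at col 4 lands with bottom-row=2; cleared 0 line(s) (total 0); column heights now [7 7 3 2 4 5], max=7
Test piece Z rot3 at col 0 (width 2): heights before test = [7 7 3 2 4 5]; fits = False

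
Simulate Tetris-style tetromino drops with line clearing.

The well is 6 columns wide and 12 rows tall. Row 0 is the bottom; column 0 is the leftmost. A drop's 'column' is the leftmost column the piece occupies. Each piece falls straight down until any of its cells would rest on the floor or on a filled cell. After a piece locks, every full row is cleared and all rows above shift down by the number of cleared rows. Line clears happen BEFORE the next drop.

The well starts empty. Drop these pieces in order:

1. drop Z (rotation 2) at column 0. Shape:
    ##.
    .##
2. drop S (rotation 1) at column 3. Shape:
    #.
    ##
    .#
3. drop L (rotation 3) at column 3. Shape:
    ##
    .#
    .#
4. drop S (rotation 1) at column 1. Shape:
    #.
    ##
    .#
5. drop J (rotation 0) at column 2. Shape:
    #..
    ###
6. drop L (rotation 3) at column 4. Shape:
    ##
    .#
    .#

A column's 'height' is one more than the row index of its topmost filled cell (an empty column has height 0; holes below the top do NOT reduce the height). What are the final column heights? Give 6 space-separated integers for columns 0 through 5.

Drop 1: Z rot2 at col 0 lands with bottom-row=0; cleared 0 line(s) (total 0); column heights now [2 2 1 0 0 0], max=2
Drop 2: S rot1 at col 3 lands with bottom-row=0; cleared 0 line(s) (total 0); column heights now [2 2 1 3 2 0], max=3
Drop 3: L rot3 at col 3 lands with bottom-row=2; cleared 0 line(s) (total 0); column heights now [2 2 1 5 5 0], max=5
Drop 4: S rot1 at col 1 lands with bottom-row=1; cleared 0 line(s) (total 0); column heights now [2 4 3 5 5 0], max=5
Drop 5: J rot0 at col 2 lands with bottom-row=5; cleared 0 line(s) (total 0); column heights now [2 4 7 6 6 0], max=7
Drop 6: L rot3 at col 4 lands with bottom-row=4; cleared 0 line(s) (total 0); column heights now [2 4 7 6 7 7], max=7

Answer: 2 4 7 6 7 7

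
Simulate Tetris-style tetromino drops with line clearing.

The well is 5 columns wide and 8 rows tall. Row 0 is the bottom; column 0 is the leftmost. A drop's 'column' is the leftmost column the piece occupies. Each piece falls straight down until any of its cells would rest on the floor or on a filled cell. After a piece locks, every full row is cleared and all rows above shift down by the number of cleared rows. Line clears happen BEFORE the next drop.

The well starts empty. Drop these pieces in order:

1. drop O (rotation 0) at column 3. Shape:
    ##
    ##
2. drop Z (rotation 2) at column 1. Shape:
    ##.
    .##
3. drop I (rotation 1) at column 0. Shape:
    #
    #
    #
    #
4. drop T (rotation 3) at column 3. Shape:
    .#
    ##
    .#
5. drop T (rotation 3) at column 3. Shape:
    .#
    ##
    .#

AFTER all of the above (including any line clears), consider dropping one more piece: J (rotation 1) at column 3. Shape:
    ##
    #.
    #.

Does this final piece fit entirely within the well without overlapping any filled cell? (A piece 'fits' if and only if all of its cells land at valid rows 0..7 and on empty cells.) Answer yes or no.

Drop 1: O rot0 at col 3 lands with bottom-row=0; cleared 0 line(s) (total 0); column heights now [0 0 0 2 2], max=2
Drop 2: Z rot2 at col 1 lands with bottom-row=2; cleared 0 line(s) (total 0); column heights now [0 4 4 3 2], max=4
Drop 3: I rot1 at col 0 lands with bottom-row=0; cleared 0 line(s) (total 0); column heights now [4 4 4 3 2], max=4
Drop 4: T rot3 at col 3 lands with bottom-row=2; cleared 1 line(s) (total 1); column heights now [3 0 3 3 4], max=4
Drop 5: T rot3 at col 3 lands with bottom-row=4; cleared 0 line(s) (total 1); column heights now [3 0 3 6 7], max=7
Test piece J rot1 at col 3 (width 2): heights before test = [3 0 3 6 7]; fits = False

Answer: no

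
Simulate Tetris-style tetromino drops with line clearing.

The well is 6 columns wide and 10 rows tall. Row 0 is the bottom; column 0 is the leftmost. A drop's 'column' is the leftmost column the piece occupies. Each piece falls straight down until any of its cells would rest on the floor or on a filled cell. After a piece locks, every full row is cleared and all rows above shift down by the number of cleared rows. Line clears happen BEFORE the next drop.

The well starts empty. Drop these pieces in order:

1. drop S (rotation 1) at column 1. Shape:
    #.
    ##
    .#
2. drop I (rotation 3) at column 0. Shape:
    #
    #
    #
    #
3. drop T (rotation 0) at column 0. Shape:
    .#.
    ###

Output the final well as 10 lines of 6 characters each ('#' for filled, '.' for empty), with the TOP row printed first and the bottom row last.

Drop 1: S rot1 at col 1 lands with bottom-row=0; cleared 0 line(s) (total 0); column heights now [0 3 2 0 0 0], max=3
Drop 2: I rot3 at col 0 lands with bottom-row=0; cleared 0 line(s) (total 0); column heights now [4 3 2 0 0 0], max=4
Drop 3: T rot0 at col 0 lands with bottom-row=4; cleared 0 line(s) (total 0); column heights now [5 6 5 0 0 0], max=6

Answer: ......
......
......
......
.#....
###...
#.....
##....
###...
#.#...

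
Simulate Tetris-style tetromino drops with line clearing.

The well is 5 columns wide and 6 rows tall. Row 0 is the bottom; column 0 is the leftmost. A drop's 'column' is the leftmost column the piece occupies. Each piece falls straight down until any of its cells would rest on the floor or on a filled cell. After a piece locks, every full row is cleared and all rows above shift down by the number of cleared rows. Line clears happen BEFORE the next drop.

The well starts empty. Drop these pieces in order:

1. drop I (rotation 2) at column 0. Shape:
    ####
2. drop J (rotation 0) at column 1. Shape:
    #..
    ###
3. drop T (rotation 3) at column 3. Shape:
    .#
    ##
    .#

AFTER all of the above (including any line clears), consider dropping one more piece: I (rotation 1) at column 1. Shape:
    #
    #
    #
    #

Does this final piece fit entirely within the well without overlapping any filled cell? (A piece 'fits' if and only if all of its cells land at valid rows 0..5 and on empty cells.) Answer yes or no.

Drop 1: I rot2 at col 0 lands with bottom-row=0; cleared 0 line(s) (total 0); column heights now [1 1 1 1 0], max=1
Drop 2: J rot0 at col 1 lands with bottom-row=1; cleared 0 line(s) (total 0); column heights now [1 3 2 2 0], max=3
Drop 3: T rot3 at col 3 lands with bottom-row=1; cleared 0 line(s) (total 0); column heights now [1 3 2 3 4], max=4
Test piece I rot1 at col 1 (width 1): heights before test = [1 3 2 3 4]; fits = False

Answer: no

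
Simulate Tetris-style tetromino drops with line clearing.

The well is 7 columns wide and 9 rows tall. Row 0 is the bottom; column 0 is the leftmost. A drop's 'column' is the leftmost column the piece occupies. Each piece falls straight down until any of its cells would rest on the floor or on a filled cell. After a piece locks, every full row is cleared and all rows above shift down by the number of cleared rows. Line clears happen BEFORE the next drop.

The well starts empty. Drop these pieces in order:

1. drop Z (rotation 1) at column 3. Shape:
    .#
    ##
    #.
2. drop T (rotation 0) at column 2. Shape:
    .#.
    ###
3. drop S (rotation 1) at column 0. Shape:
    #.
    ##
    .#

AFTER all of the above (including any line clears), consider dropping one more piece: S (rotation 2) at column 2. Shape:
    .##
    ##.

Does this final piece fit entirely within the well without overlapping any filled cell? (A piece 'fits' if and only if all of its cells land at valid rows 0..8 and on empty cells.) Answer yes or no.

Answer: yes

Derivation:
Drop 1: Z rot1 at col 3 lands with bottom-row=0; cleared 0 line(s) (total 0); column heights now [0 0 0 2 3 0 0], max=3
Drop 2: T rot0 at col 2 lands with bottom-row=3; cleared 0 line(s) (total 0); column heights now [0 0 4 5 4 0 0], max=5
Drop 3: S rot1 at col 0 lands with bottom-row=0; cleared 0 line(s) (total 0); column heights now [3 2 4 5 4 0 0], max=5
Test piece S rot2 at col 2 (width 3): heights before test = [3 2 4 5 4 0 0]; fits = True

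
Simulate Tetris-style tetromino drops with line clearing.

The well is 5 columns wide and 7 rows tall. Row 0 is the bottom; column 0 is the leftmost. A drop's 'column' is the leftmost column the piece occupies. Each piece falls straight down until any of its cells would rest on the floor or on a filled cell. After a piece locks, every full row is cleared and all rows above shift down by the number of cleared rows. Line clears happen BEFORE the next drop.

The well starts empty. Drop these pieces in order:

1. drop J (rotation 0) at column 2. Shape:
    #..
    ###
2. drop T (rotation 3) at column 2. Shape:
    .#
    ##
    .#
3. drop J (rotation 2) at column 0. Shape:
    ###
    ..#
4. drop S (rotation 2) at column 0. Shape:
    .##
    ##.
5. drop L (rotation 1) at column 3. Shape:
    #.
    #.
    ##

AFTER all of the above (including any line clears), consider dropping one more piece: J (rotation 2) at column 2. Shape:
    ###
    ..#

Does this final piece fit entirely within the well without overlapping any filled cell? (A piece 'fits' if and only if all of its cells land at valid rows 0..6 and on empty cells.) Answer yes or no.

Drop 1: J rot0 at col 2 lands with bottom-row=0; cleared 0 line(s) (total 0); column heights now [0 0 2 1 1], max=2
Drop 2: T rot3 at col 2 lands with bottom-row=1; cleared 0 line(s) (total 0); column heights now [0 0 3 4 1], max=4
Drop 3: J rot2 at col 0 lands with bottom-row=3; cleared 0 line(s) (total 0); column heights now [5 5 5 4 1], max=5
Drop 4: S rot2 at col 0 lands with bottom-row=5; cleared 0 line(s) (total 0); column heights now [6 7 7 4 1], max=7
Drop 5: L rot1 at col 3 lands with bottom-row=4; cleared 1 line(s) (total 1); column heights now [5 6 6 6 1], max=6
Test piece J rot2 at col 2 (width 3): heights before test = [5 6 6 6 1]; fits = True

Answer: yes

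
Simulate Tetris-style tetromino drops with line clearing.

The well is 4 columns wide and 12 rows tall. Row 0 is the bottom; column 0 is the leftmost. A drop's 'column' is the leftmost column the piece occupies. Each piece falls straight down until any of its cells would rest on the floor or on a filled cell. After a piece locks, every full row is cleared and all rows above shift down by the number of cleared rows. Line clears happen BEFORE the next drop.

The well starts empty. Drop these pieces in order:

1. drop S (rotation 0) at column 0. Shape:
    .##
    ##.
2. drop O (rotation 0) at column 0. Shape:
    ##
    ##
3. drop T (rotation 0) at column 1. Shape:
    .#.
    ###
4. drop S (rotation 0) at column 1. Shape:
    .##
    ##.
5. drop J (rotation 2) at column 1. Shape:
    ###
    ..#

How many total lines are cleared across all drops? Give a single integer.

Drop 1: S rot0 at col 0 lands with bottom-row=0; cleared 0 line(s) (total 0); column heights now [1 2 2 0], max=2
Drop 2: O rot0 at col 0 lands with bottom-row=2; cleared 0 line(s) (total 0); column heights now [4 4 2 0], max=4
Drop 3: T rot0 at col 1 lands with bottom-row=4; cleared 0 line(s) (total 0); column heights now [4 5 6 5], max=6
Drop 4: S rot0 at col 1 lands with bottom-row=6; cleared 0 line(s) (total 0); column heights now [4 7 8 8], max=8
Drop 5: J rot2 at col 1 lands with bottom-row=8; cleared 0 line(s) (total 0); column heights now [4 10 10 10], max=10

Answer: 0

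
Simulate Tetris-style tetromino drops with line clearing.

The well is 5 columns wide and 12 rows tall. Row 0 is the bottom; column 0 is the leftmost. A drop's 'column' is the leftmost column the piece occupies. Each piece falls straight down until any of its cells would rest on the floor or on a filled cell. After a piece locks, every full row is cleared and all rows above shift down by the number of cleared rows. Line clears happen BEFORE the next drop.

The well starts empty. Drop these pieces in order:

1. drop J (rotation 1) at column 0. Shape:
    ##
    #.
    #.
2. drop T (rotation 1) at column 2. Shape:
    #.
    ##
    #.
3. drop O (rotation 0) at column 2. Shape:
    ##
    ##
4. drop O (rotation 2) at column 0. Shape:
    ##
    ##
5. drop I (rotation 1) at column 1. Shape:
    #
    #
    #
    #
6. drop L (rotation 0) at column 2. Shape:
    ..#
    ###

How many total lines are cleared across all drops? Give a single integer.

Drop 1: J rot1 at col 0 lands with bottom-row=0; cleared 0 line(s) (total 0); column heights now [3 3 0 0 0], max=3
Drop 2: T rot1 at col 2 lands with bottom-row=0; cleared 0 line(s) (total 0); column heights now [3 3 3 2 0], max=3
Drop 3: O rot0 at col 2 lands with bottom-row=3; cleared 0 line(s) (total 0); column heights now [3 3 5 5 0], max=5
Drop 4: O rot2 at col 0 lands with bottom-row=3; cleared 0 line(s) (total 0); column heights now [5 5 5 5 0], max=5
Drop 5: I rot1 at col 1 lands with bottom-row=5; cleared 0 line(s) (total 0); column heights now [5 9 5 5 0], max=9
Drop 6: L rot0 at col 2 lands with bottom-row=5; cleared 0 line(s) (total 0); column heights now [5 9 6 6 7], max=9

Answer: 0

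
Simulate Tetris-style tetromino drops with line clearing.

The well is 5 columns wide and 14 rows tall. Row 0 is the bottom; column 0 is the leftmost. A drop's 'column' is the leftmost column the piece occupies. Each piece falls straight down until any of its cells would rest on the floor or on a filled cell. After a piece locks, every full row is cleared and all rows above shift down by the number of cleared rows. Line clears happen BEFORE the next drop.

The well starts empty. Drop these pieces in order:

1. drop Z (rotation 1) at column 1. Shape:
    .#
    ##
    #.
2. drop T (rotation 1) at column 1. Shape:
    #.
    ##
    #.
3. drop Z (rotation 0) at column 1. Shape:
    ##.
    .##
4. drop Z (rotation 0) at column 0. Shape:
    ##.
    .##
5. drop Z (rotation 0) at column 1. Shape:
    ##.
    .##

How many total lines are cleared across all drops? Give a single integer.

Drop 1: Z rot1 at col 1 lands with bottom-row=0; cleared 0 line(s) (total 0); column heights now [0 2 3 0 0], max=3
Drop 2: T rot1 at col 1 lands with bottom-row=2; cleared 0 line(s) (total 0); column heights now [0 5 4 0 0], max=5
Drop 3: Z rot0 at col 1 lands with bottom-row=4; cleared 0 line(s) (total 0); column heights now [0 6 6 5 0], max=6
Drop 4: Z rot0 at col 0 lands with bottom-row=6; cleared 0 line(s) (total 0); column heights now [8 8 7 5 0], max=8
Drop 5: Z rot0 at col 1 lands with bottom-row=7; cleared 0 line(s) (total 0); column heights now [8 9 9 8 0], max=9

Answer: 0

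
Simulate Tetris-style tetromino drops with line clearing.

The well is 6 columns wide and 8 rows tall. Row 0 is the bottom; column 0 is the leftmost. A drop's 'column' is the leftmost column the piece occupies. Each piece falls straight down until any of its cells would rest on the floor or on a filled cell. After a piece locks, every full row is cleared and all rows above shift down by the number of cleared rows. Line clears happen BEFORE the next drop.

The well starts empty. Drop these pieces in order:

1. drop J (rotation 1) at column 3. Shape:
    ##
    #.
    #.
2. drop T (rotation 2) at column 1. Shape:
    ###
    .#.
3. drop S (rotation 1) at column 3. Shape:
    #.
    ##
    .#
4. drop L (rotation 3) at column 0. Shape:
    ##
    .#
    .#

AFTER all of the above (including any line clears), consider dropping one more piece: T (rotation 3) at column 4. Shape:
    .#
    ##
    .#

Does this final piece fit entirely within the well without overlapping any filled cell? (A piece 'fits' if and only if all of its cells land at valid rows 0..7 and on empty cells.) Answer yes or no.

Drop 1: J rot1 at col 3 lands with bottom-row=0; cleared 0 line(s) (total 0); column heights now [0 0 0 3 3 0], max=3
Drop 2: T rot2 at col 1 lands with bottom-row=2; cleared 0 line(s) (total 0); column heights now [0 4 4 4 3 0], max=4
Drop 3: S rot1 at col 3 lands with bottom-row=3; cleared 0 line(s) (total 0); column heights now [0 4 4 6 5 0], max=6
Drop 4: L rot3 at col 0 lands with bottom-row=4; cleared 0 line(s) (total 0); column heights now [7 7 4 6 5 0], max=7
Test piece T rot3 at col 4 (width 2): heights before test = [7 7 4 6 5 0]; fits = True

Answer: yes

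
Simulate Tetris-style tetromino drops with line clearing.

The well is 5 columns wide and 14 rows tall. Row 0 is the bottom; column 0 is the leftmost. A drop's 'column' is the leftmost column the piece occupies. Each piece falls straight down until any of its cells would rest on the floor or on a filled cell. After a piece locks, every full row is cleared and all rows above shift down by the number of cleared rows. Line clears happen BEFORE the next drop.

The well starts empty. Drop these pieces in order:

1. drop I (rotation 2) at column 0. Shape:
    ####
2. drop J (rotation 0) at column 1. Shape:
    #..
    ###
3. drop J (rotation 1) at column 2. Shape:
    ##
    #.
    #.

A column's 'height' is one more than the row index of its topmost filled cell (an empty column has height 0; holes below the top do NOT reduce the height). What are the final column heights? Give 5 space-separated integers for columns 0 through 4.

Drop 1: I rot2 at col 0 lands with bottom-row=0; cleared 0 line(s) (total 0); column heights now [1 1 1 1 0], max=1
Drop 2: J rot0 at col 1 lands with bottom-row=1; cleared 0 line(s) (total 0); column heights now [1 3 2 2 0], max=3
Drop 3: J rot1 at col 2 lands with bottom-row=2; cleared 0 line(s) (total 0); column heights now [1 3 5 5 0], max=5

Answer: 1 3 5 5 0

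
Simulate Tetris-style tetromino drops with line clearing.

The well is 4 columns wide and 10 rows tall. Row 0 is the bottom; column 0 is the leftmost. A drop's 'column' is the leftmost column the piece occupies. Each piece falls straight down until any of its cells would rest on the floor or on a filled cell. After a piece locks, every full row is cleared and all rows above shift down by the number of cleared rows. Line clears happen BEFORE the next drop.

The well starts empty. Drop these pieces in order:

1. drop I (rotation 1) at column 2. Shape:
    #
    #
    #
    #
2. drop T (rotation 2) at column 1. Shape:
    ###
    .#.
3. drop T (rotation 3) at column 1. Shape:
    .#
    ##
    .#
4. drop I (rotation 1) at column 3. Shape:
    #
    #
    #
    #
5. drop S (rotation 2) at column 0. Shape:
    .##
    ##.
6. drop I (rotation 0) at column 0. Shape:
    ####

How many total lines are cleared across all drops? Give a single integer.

Answer: 2

Derivation:
Drop 1: I rot1 at col 2 lands with bottom-row=0; cleared 0 line(s) (total 0); column heights now [0 0 4 0], max=4
Drop 2: T rot2 at col 1 lands with bottom-row=4; cleared 0 line(s) (total 0); column heights now [0 6 6 6], max=6
Drop 3: T rot3 at col 1 lands with bottom-row=6; cleared 0 line(s) (total 0); column heights now [0 8 9 6], max=9
Drop 4: I rot1 at col 3 lands with bottom-row=6; cleared 0 line(s) (total 0); column heights now [0 8 9 10], max=10
Drop 5: S rot2 at col 0 lands with bottom-row=8; cleared 1 line(s) (total 1); column heights now [0 9 9 9], max=9
Drop 6: I rot0 at col 0 lands with bottom-row=9; cleared 1 line(s) (total 2); column heights now [0 9 9 9], max=9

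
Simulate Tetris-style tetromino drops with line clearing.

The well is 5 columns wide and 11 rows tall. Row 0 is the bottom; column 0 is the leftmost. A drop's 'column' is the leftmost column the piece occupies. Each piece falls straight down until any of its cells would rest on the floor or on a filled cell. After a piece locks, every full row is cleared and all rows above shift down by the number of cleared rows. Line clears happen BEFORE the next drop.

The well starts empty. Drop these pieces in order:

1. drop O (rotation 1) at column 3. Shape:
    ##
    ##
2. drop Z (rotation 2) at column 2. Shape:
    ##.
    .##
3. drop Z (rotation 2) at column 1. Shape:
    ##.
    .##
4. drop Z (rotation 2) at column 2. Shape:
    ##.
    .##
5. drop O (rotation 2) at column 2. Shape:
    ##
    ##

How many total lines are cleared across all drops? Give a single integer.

Drop 1: O rot1 at col 3 lands with bottom-row=0; cleared 0 line(s) (total 0); column heights now [0 0 0 2 2], max=2
Drop 2: Z rot2 at col 2 lands with bottom-row=2; cleared 0 line(s) (total 0); column heights now [0 0 4 4 3], max=4
Drop 3: Z rot2 at col 1 lands with bottom-row=4; cleared 0 line(s) (total 0); column heights now [0 6 6 5 3], max=6
Drop 4: Z rot2 at col 2 lands with bottom-row=5; cleared 0 line(s) (total 0); column heights now [0 6 7 7 6], max=7
Drop 5: O rot2 at col 2 lands with bottom-row=7; cleared 0 line(s) (total 0); column heights now [0 6 9 9 6], max=9

Answer: 0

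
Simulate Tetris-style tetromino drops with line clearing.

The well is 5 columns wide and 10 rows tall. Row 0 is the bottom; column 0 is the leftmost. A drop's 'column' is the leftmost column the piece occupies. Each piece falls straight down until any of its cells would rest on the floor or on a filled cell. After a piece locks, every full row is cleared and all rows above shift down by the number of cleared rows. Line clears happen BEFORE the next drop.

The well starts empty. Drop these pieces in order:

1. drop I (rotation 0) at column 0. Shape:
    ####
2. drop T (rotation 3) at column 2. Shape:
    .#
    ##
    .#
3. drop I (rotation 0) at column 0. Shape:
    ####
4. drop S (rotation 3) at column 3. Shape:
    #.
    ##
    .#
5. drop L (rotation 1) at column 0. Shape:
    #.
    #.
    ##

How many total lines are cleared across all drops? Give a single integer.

Drop 1: I rot0 at col 0 lands with bottom-row=0; cleared 0 line(s) (total 0); column heights now [1 1 1 1 0], max=1
Drop 2: T rot3 at col 2 lands with bottom-row=1; cleared 0 line(s) (total 0); column heights now [1 1 3 4 0], max=4
Drop 3: I rot0 at col 0 lands with bottom-row=4; cleared 0 line(s) (total 0); column heights now [5 5 5 5 0], max=5
Drop 4: S rot3 at col 3 lands with bottom-row=4; cleared 1 line(s) (total 1); column heights now [1 1 3 6 5], max=6
Drop 5: L rot1 at col 0 lands with bottom-row=1; cleared 0 line(s) (total 1); column heights now [4 2 3 6 5], max=6

Answer: 1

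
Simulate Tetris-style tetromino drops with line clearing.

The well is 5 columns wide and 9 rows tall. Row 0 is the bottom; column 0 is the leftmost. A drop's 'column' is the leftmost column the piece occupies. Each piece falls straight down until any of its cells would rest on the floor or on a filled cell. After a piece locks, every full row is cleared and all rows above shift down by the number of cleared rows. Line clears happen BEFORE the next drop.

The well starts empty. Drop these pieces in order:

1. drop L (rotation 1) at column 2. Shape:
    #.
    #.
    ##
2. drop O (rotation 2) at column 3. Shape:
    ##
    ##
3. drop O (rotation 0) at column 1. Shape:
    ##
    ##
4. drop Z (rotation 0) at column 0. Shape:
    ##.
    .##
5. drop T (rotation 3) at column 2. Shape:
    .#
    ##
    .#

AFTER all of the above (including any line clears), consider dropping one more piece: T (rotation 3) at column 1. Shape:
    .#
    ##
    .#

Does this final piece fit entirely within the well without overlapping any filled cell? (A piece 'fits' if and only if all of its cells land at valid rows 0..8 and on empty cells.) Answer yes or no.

Answer: no

Derivation:
Drop 1: L rot1 at col 2 lands with bottom-row=0; cleared 0 line(s) (total 0); column heights now [0 0 3 1 0], max=3
Drop 2: O rot2 at col 3 lands with bottom-row=1; cleared 0 line(s) (total 0); column heights now [0 0 3 3 3], max=3
Drop 3: O rot0 at col 1 lands with bottom-row=3; cleared 0 line(s) (total 0); column heights now [0 5 5 3 3], max=5
Drop 4: Z rot0 at col 0 lands with bottom-row=5; cleared 0 line(s) (total 0); column heights now [7 7 6 3 3], max=7
Drop 5: T rot3 at col 2 lands with bottom-row=5; cleared 0 line(s) (total 0); column heights now [7 7 7 8 3], max=8
Test piece T rot3 at col 1 (width 2): heights before test = [7 7 7 8 3]; fits = False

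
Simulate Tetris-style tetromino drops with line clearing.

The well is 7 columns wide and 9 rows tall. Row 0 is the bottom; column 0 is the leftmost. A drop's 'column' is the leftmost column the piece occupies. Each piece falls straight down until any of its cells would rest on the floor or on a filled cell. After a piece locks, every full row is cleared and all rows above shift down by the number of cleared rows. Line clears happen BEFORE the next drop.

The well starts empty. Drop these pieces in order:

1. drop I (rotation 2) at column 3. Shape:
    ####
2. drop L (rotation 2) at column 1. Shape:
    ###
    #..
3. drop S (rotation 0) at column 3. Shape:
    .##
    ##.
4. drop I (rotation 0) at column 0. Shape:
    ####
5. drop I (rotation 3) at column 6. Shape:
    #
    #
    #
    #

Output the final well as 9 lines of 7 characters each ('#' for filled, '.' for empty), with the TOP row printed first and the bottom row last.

Answer: .......
.......
.......
.......
.......
......#
...##.#
.###..#
.#.####

Derivation:
Drop 1: I rot2 at col 3 lands with bottom-row=0; cleared 0 line(s) (total 0); column heights now [0 0 0 1 1 1 1], max=1
Drop 2: L rot2 at col 1 lands with bottom-row=0; cleared 0 line(s) (total 0); column heights now [0 2 2 2 1 1 1], max=2
Drop 3: S rot0 at col 3 lands with bottom-row=2; cleared 0 line(s) (total 0); column heights now [0 2 2 3 4 4 1], max=4
Drop 4: I rot0 at col 0 lands with bottom-row=3; cleared 0 line(s) (total 0); column heights now [4 4 4 4 4 4 1], max=4
Drop 5: I rot3 at col 6 lands with bottom-row=1; cleared 1 line(s) (total 1); column heights now [0 2 2 3 3 1 4], max=4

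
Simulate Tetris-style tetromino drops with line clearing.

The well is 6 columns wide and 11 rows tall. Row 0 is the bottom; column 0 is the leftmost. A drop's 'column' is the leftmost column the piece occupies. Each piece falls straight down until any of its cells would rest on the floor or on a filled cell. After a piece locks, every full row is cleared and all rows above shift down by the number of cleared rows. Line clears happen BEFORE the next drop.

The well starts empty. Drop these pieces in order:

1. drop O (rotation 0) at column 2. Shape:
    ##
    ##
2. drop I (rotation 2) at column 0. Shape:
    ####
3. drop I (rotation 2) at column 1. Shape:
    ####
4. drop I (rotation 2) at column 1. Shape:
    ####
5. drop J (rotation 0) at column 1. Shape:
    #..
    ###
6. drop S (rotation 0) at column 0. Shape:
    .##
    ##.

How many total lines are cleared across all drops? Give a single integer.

Drop 1: O rot0 at col 2 lands with bottom-row=0; cleared 0 line(s) (total 0); column heights now [0 0 2 2 0 0], max=2
Drop 2: I rot2 at col 0 lands with bottom-row=2; cleared 0 line(s) (total 0); column heights now [3 3 3 3 0 0], max=3
Drop 3: I rot2 at col 1 lands with bottom-row=3; cleared 0 line(s) (total 0); column heights now [3 4 4 4 4 0], max=4
Drop 4: I rot2 at col 1 lands with bottom-row=4; cleared 0 line(s) (total 0); column heights now [3 5 5 5 5 0], max=5
Drop 5: J rot0 at col 1 lands with bottom-row=5; cleared 0 line(s) (total 0); column heights now [3 7 6 6 5 0], max=7
Drop 6: S rot0 at col 0 lands with bottom-row=7; cleared 0 line(s) (total 0); column heights now [8 9 9 6 5 0], max=9

Answer: 0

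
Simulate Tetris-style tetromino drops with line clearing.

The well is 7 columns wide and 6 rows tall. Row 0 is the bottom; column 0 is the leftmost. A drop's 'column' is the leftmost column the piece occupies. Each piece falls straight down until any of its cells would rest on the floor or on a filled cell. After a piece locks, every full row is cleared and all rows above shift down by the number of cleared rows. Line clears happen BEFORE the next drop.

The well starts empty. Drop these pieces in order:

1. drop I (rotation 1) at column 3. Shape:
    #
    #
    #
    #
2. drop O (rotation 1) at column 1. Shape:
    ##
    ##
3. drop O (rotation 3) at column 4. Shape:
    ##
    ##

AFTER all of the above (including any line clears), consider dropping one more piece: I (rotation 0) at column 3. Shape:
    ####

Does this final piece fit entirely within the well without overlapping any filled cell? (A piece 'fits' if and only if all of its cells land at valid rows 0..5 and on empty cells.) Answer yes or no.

Answer: yes

Derivation:
Drop 1: I rot1 at col 3 lands with bottom-row=0; cleared 0 line(s) (total 0); column heights now [0 0 0 4 0 0 0], max=4
Drop 2: O rot1 at col 1 lands with bottom-row=0; cleared 0 line(s) (total 0); column heights now [0 2 2 4 0 0 0], max=4
Drop 3: O rot3 at col 4 lands with bottom-row=0; cleared 0 line(s) (total 0); column heights now [0 2 2 4 2 2 0], max=4
Test piece I rot0 at col 3 (width 4): heights before test = [0 2 2 4 2 2 0]; fits = True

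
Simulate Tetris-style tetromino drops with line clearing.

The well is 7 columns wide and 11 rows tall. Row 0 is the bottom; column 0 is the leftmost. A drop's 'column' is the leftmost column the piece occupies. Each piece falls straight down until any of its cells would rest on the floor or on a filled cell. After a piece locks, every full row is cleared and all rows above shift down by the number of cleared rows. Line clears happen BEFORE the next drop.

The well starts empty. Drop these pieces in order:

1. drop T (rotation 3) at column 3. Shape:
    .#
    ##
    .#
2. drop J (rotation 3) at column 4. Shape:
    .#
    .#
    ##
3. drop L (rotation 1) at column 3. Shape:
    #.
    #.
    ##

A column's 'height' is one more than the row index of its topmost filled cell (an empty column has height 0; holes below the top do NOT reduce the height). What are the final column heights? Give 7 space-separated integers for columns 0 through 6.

Drop 1: T rot3 at col 3 lands with bottom-row=0; cleared 0 line(s) (total 0); column heights now [0 0 0 2 3 0 0], max=3
Drop 2: J rot3 at col 4 lands with bottom-row=3; cleared 0 line(s) (total 0); column heights now [0 0 0 2 4 6 0], max=6
Drop 3: L rot1 at col 3 lands with bottom-row=4; cleared 0 line(s) (total 0); column heights now [0 0 0 7 5 6 0], max=7

Answer: 0 0 0 7 5 6 0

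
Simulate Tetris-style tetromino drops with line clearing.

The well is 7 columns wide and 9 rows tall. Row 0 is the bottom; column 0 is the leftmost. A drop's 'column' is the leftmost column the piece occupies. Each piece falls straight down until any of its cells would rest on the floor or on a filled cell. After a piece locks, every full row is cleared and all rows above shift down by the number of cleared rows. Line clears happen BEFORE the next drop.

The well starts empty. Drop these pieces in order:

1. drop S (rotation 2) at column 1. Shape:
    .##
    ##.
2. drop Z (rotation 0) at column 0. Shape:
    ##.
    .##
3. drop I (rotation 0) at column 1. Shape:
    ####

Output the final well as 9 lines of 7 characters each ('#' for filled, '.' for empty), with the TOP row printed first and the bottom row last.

Drop 1: S rot2 at col 1 lands with bottom-row=0; cleared 0 line(s) (total 0); column heights now [0 1 2 2 0 0 0], max=2
Drop 2: Z rot0 at col 0 lands with bottom-row=2; cleared 0 line(s) (total 0); column heights now [4 4 3 2 0 0 0], max=4
Drop 3: I rot0 at col 1 lands with bottom-row=4; cleared 0 line(s) (total 0); column heights now [4 5 5 5 5 0 0], max=5

Answer: .......
.......
.......
.......
.####..
##.....
.##....
..##...
.##....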